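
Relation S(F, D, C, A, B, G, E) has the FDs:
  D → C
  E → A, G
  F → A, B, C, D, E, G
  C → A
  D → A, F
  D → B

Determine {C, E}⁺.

{A, C, E, G}

Start with {C, E}.
E → A, G applies; add {A, G} → now {A, C, E, G}.
No further FD applies.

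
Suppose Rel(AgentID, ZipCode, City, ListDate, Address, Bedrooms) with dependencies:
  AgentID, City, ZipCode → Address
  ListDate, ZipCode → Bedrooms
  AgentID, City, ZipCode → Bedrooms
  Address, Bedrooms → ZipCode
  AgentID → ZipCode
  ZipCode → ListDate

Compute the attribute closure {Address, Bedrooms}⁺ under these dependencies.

{Address, Bedrooms, ListDate, ZipCode}

Start with {Address, Bedrooms}.
Address, Bedrooms → ZipCode applies; add {ZipCode} → now {Address, Bedrooms, ZipCode}.
ZipCode → ListDate applies; add {ListDate} → now {Address, Bedrooms, ListDate, ZipCode}.
No further FD applies.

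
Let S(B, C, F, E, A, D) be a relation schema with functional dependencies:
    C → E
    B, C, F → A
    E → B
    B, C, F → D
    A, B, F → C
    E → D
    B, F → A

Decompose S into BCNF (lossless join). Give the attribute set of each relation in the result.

Candidate keys of the original relation: {B, F}, {C, F}, {E, F}.
In {A, B, C, D, E, F}, {C} is not a superkey ({C}⁺ restricted to this set is {B, C, D, E}), so split on C → B, D, E into {B, C, D, E} and {A, C, F}.
In {B, C, D, E}, {E} is not a superkey ({E}⁺ restricted to this set is {B, D, E}), so split on E → B, D into {B, D, E} and {C, E}.
{B, D, E} has no BCNF violation.
{C, E} has no BCNF violation.
{A, C, F} has no BCNF violation.

{A, C, F}; {B, D, E}; {C, E}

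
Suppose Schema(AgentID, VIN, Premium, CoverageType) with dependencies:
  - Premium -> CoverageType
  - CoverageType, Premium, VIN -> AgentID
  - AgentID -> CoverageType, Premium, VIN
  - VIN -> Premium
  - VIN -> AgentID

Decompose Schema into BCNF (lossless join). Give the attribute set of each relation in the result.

{AgentID, Premium, VIN}; {CoverageType, Premium}

Candidate keys of the original relation: {AgentID}, {VIN}.
{AgentID, CoverageType, Premium, VIN}: {Premium} determines {CoverageType, Premium} here but is not a superkey — split on Premium -> CoverageType, giving {CoverageType, Premium} and {AgentID, Premium, VIN}.
{CoverageType, Premium}: every determinant is a superkey — BCNF.
{AgentID, Premium, VIN}: every determinant is a superkey — BCNF.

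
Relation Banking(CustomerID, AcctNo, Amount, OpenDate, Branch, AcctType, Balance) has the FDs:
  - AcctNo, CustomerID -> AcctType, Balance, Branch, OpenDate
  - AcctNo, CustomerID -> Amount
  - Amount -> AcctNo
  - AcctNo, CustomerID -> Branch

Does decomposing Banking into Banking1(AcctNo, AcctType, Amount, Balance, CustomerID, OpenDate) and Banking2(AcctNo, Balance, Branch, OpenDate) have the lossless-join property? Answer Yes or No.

No

Common attributes: {AcctNo, Balance, OpenDate}; their closure is {AcctNo, Balance, OpenDate}.
The closure covers neither Banking1 nor Banking2 entirely; the join is not lossless.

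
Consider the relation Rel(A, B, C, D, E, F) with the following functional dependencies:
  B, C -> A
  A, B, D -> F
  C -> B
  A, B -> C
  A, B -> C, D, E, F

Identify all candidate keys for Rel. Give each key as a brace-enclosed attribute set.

{C}⁺ = {A, B, C, D, E, F} — all of the relation — so {C} is a candidate key.
{A, B}⁺ = {A, B, C, D, E, F} — all of the relation — so {A, B} is a candidate key.
Any other superkey properly contains one of these, so there are no further candidate keys.

{A, B}, {C}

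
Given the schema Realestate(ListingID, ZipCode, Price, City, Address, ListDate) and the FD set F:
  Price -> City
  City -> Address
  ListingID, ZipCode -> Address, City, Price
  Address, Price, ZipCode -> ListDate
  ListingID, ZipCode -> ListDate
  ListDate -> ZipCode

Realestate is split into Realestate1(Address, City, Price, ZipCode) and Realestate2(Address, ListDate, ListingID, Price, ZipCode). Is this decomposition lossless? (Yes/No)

The shared attributes are {Address, Price, ZipCode} and {Address, Price, ZipCode}⁺ = {Address, City, ListDate, Price, ZipCode}.
This includes all of Realestate1, so the common attributes are a superkey of Realestate1 — the join is lossless.

Yes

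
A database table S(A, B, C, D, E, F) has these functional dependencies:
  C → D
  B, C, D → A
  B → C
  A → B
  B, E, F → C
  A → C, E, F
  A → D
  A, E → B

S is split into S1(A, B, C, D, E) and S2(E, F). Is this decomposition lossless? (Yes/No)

No

The shared attributes are {E} and {E}⁺ = {E}.
Neither S1 nor S2 is contained in that closure, so the decomposition is lossy.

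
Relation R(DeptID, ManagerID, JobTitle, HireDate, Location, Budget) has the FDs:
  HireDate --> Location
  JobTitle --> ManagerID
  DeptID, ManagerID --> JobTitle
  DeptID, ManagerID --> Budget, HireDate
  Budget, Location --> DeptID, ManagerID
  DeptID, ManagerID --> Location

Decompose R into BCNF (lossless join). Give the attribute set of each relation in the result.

Candidate keys of the original relation: {Budget, HireDate}, {Budget, Location}, {DeptID, JobTitle}, {DeptID, ManagerID}.
In {Budget, DeptID, HireDate, JobTitle, Location, ManagerID}, {HireDate} is not a superkey ({HireDate}⁺ restricted to this set is {HireDate, Location}), so split on HireDate --> Location into {HireDate, Location} and {Budget, DeptID, HireDate, JobTitle, ManagerID}.
{HireDate, Location}: every determinant is a superkey — BCNF.
In {Budget, DeptID, HireDate, JobTitle, ManagerID}, {JobTitle} is not a superkey ({JobTitle}⁺ restricted to this set is {JobTitle, ManagerID}), so split on JobTitle --> ManagerID into {JobTitle, ManagerID} and {Budget, DeptID, HireDate, JobTitle}.
{JobTitle, ManagerID}: every determinant is a superkey — BCNF.
{Budget, DeptID, HireDate, JobTitle}: every determinant is a superkey — BCNF.

{Budget, DeptID, HireDate, JobTitle}; {HireDate, Location}; {JobTitle, ManagerID}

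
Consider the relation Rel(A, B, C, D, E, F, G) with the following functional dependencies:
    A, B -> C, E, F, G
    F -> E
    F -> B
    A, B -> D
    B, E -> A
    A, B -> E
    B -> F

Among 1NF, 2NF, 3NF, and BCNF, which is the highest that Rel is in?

BCNF

Candidate keys: {B}, {F}. Prime attributes: {B, F}.
Each dependency's left side is a superkey — BCNF holds.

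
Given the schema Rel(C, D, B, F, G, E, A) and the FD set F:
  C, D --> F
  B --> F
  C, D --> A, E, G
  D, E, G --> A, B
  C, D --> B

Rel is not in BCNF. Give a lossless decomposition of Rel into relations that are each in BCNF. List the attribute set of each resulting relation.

Candidate key of the original relation: {C, D}.
{A, B, C, D, E, F, G}: {B} determines {B, F} here but is not a superkey — split on B --> F, giving {B, F} and {A, B, C, D, E, G}.
{B, F} has no BCNF violation.
{A, B, C, D, E, G}: {D, E, G} determines {A, B, D, E, G} here but is not a superkey — split on D, E, G --> A, B, giving {A, B, D, E, G} and {C, D, E, G}.
{A, B, D, E, G} has no BCNF violation.
{C, D, E, G} has no BCNF violation.

{A, B, D, E, G}; {B, F}; {C, D, E, G}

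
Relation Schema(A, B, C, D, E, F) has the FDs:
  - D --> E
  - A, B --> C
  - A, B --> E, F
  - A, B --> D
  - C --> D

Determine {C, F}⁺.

{C, D, E, F}

Start with {C, F}.
C --> D applies; add {D} → now {C, D, F}.
D --> E applies; add {E} → now {C, D, E, F}.
No further FD applies.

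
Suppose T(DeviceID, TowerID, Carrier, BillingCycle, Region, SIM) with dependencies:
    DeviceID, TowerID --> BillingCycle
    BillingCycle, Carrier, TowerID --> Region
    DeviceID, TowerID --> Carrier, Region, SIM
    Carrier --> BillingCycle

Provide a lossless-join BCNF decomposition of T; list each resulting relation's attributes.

Candidate key of the original relation: {DeviceID, TowerID}.
{BillingCycle, Carrier, DeviceID, Region, SIM, TowerID}: {BillingCycle, Carrier, TowerID} determines {BillingCycle, Carrier, Region, TowerID} here but is not a superkey — split on BillingCycle, Carrier, TowerID --> Region, giving {BillingCycle, Carrier, Region, TowerID} and {BillingCycle, Carrier, DeviceID, SIM, TowerID}.
{BillingCycle, Carrier, Region, TowerID}: {Carrier} determines {BillingCycle, Carrier} here but is not a superkey — split on Carrier --> BillingCycle, giving {BillingCycle, Carrier} and {Carrier, Region, TowerID}.
{BillingCycle, Carrier}: every determinant is a superkey — BCNF.
{Carrier, Region, TowerID}: every determinant is a superkey — BCNF.
{BillingCycle, Carrier, DeviceID, SIM, TowerID}: {Carrier} determines {BillingCycle, Carrier} here but is not a superkey — split on Carrier --> BillingCycle, giving {BillingCycle, Carrier} and {Carrier, DeviceID, SIM, TowerID}.
{BillingCycle, Carrier}: every determinant is a superkey — BCNF.
{Carrier, DeviceID, SIM, TowerID}: every determinant is a superkey — BCNF.

{BillingCycle, Carrier}; {Carrier, DeviceID, SIM, TowerID}; {Carrier, Region, TowerID}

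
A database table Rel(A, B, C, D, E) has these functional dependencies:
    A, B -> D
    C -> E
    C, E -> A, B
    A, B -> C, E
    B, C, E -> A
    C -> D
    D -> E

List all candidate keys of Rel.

{A, B}, {C}

{C}⁺ = {A, B, C, D, E}, which is every attribute, so {C} is a candidate key.
{A, B}⁺ = {A, B, C, D, E}, which is every attribute, so {A, B} is a candidate key.
Any other superkey properly contains one of these, so there are no further candidate keys.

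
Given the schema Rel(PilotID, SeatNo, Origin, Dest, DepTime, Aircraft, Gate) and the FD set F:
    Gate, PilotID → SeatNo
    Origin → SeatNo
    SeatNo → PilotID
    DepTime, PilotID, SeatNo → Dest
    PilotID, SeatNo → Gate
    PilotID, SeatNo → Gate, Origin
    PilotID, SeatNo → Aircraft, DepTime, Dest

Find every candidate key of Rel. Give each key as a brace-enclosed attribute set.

Closure of {Origin} is {Aircraft, DepTime, Dest, Gate, Origin, PilotID, SeatNo}, the whole schema; {Origin} is a candidate key.
Closure of {SeatNo} is {Aircraft, DepTime, Dest, Gate, Origin, PilotID, SeatNo}, the whole schema; {SeatNo} is a candidate key.
Closure of {Gate, PilotID} is {Aircraft, DepTime, Dest, Gate, Origin, PilotID, SeatNo}, the whole schema; {Gate, PilotID} is a candidate key.
These are minimal and exhaustive — every other superkey contains one of them.

{Gate, PilotID}, {Origin}, {SeatNo}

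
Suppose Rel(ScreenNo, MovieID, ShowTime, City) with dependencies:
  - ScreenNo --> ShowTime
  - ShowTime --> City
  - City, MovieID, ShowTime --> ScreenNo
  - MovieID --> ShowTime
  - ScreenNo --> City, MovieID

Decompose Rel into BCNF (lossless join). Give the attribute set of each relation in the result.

Candidate keys of the original relation: {MovieID}, {ScreenNo}.
Within {City, MovieID, ScreenNo, ShowTime}: {ShowTime}⁺ ∩ {City, MovieID, ScreenNo, ShowTime} = {City, ShowTime}, not the whole set, so ShowTime --> City violates BCNF; decompose into {City, ShowTime} and {MovieID, ScreenNo, ShowTime}.
{City, ShowTime} has no BCNF violation.
{MovieID, ScreenNo, ShowTime} has no BCNF violation.

{City, ShowTime}; {MovieID, ScreenNo, ShowTime}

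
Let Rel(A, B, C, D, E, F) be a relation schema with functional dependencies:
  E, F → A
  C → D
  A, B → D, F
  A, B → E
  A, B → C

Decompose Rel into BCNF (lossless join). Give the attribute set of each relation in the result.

{A, E, F}; {B, C, E, F}; {C, D}

Candidate keys of the original relation: {A, B}, {B, E, F}.
In {A, B, C, D, E, F}, {E, F} is not a superkey ({E, F}⁺ restricted to this set is {A, E, F}), so split on E, F → A into {A, E, F} and {B, C, D, E, F}.
{A, E, F} has no BCNF violation.
In {B, C, D, E, F}, {C} is not a superkey ({C}⁺ restricted to this set is {C, D}), so split on C → D into {C, D} and {B, C, E, F}.
{C, D} has no BCNF violation.
{B, C, E, F} has no BCNF violation.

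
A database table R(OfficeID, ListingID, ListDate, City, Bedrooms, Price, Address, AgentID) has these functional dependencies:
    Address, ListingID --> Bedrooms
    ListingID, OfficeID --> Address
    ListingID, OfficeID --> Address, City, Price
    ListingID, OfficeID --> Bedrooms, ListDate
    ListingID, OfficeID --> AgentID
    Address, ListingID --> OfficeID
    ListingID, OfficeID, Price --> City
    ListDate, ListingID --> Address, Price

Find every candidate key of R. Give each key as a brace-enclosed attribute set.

No FD produces {ListingID}, so it must be in every candidate key.
{Address, ListingID}⁺ = {Address, AgentID, Bedrooms, City, ListDate, ListingID, OfficeID, Price}, which is every attribute, so {Address, ListingID} is a candidate key.
{ListDate, ListingID}⁺ = {Address, AgentID, Bedrooms, City, ListDate, ListingID, OfficeID, Price}, which is every attribute, so {ListDate, ListingID} is a candidate key.
{ListingID, OfficeID}⁺ = {Address, AgentID, Bedrooms, City, ListDate, ListingID, OfficeID, Price}, which is every attribute, so {ListingID, OfficeID} is a candidate key.
No proper subset of any of these is a key, and no other minimal superkey exists.

{Address, ListingID}, {ListDate, ListingID}, {ListingID, OfficeID}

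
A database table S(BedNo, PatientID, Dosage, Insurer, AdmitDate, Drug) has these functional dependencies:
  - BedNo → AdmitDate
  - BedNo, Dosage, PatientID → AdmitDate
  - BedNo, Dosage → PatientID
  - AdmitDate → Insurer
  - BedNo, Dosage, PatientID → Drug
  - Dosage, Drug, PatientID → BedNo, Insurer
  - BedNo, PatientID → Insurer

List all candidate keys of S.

No FD produces {Dosage}, so it must be in every candidate key.
{BedNo, Dosage} is a candidate key since {BedNo, Dosage}⁺ = {AdmitDate, BedNo, Dosage, Drug, Insurer, PatientID} covers every attribute.
{Dosage, Drug, PatientID} is a candidate key since {Dosage, Drug, PatientID}⁺ = {AdmitDate, BedNo, Dosage, Drug, Insurer, PatientID} covers every attribute.
These are minimal and exhaustive — every other superkey contains one of them.

{BedNo, Dosage}, {Dosage, Drug, PatientID}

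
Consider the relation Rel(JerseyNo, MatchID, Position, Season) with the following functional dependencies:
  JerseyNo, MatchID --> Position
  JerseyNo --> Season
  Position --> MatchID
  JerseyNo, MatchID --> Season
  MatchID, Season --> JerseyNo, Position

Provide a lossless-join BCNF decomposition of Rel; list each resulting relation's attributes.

{JerseyNo, Position}; {JerseyNo, Season}; {MatchID, Position}

Candidate keys of the original relation: {JerseyNo, MatchID}, {JerseyNo, Position}, {MatchID, Season}, {Position, Season}.
In {JerseyNo, MatchID, Position, Season}, {JerseyNo} is not a superkey ({JerseyNo}⁺ restricted to this set is {JerseyNo, Season}), so split on JerseyNo --> Season into {JerseyNo, Season} and {JerseyNo, MatchID, Position}.
{JerseyNo, Season}: every determinant is a superkey — BCNF.
In {JerseyNo, MatchID, Position}, {Position} is not a superkey ({Position}⁺ restricted to this set is {MatchID, Position}), so split on Position --> MatchID into {MatchID, Position} and {JerseyNo, Position}.
{MatchID, Position}: every determinant is a superkey — BCNF.
{JerseyNo, Position}: every determinant is a superkey — BCNF.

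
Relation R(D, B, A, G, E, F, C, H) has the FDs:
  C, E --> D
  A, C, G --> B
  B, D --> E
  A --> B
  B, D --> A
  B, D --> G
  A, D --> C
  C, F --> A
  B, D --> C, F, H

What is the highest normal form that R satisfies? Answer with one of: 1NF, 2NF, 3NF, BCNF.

Candidate keys: {A, C, E}, {A, D}, {B, C, E}, {B, D}, {C, D, F}, {C, E, F}. Prime attributes: {A, B, C, D, E, F}.
For C, E --> D we have {C, E}⁺ = {C, D, E}; {C, E} is not a superkey, so BCNF fails.
Its right-hand attributes {D} are all prime, as are those of every other non-superkey FD — the relation is in 3NF.

3NF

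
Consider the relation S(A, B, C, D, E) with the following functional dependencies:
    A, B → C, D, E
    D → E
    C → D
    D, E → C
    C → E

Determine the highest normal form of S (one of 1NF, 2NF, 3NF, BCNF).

2NF

Candidate key: {A, B}. Prime attributes: {A, B}.
D → E breaks BCNF: {D}⁺ = {C, D, E}, so {D} is not a superkey.
D → E has non-prime {E} on the right and a non-superkey on the left, so 3NF fails.
No non-prime attribute depends on a proper subset of any candidate key, so 2NF holds.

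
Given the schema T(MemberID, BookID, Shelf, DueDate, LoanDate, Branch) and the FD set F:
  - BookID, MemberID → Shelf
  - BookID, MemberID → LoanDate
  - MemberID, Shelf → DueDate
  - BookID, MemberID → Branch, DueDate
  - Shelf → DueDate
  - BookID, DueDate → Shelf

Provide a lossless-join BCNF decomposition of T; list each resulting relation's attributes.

{BookID, Branch, LoanDate, MemberID, Shelf}; {DueDate, Shelf}

Candidate key of the original relation: {BookID, MemberID}.
Within {BookID, Branch, DueDate, LoanDate, MemberID, Shelf}: {MemberID, Shelf}⁺ ∩ {BookID, Branch, DueDate, LoanDate, MemberID, Shelf} = {DueDate, MemberID, Shelf}, not the whole set, so MemberID, Shelf → DueDate violates BCNF; decompose into {DueDate, MemberID, Shelf} and {BookID, Branch, LoanDate, MemberID, Shelf}.
Within {DueDate, MemberID, Shelf}: {Shelf}⁺ ∩ {DueDate, MemberID, Shelf} = {DueDate, Shelf}, not the whole set, so Shelf → DueDate violates BCNF; decompose into {DueDate, Shelf} and {MemberID, Shelf}.
{DueDate, Shelf} has no BCNF violation.
{MemberID, Shelf} has no BCNF violation.
{BookID, Branch, LoanDate, MemberID, Shelf} has no BCNF violation.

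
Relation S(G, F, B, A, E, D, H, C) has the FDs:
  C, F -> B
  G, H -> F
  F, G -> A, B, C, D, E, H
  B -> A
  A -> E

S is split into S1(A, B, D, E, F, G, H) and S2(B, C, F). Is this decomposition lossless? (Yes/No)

No

The shared attributes are {B, F} and {B, F}⁺ = {A, B, E, F}.
The closure covers neither S1 nor S2 entirely; the join is not lossless.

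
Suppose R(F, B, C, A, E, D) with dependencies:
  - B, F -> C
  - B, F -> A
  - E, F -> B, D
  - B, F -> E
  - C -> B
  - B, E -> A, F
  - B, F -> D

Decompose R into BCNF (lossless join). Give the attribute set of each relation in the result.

{A, C, D, E, F}; {B, C}

Candidate keys of the original relation: {B, E}, {B, F}, {C, E}, {C, F}, {E, F}.
In {A, B, C, D, E, F}, {C} is not a superkey ({C}⁺ restricted to this set is {B, C}), so split on C -> B into {B, C} and {A, C, D, E, F}.
{B, C} is in BCNF.
{A, C, D, E, F} is in BCNF.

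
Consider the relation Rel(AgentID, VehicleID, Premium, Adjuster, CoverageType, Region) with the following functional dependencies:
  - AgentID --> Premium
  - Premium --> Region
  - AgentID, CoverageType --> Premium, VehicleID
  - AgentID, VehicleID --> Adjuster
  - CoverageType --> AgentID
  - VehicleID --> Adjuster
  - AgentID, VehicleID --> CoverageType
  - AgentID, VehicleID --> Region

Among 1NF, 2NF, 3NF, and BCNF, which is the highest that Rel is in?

Candidate keys: {AgentID, VehicleID}, {CoverageType}. Prime attributes: {AgentID, CoverageType, VehicleID}.
AgentID --> Premium breaks BCNF: {AgentID}⁺ = {AgentID, Premium, Region}, so {AgentID} is not a superkey.
Because {Premium} is non-prime and the left side of AgentID --> Premium is not a superkey, the relation is not in 3NF.
Since {AgentID} ⊂ {AgentID, VehicleID} and {AgentID}⁺ ⊇ {Premium, Region} with {Premium, Region} non-prime, there is a partial dependency; 2NF fails.

1NF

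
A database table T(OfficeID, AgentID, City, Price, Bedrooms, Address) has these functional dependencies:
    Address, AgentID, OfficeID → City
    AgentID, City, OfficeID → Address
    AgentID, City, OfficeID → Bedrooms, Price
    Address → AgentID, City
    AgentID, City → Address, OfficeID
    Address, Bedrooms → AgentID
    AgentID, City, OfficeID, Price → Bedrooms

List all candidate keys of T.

{Address}, {AgentID, City}

{Address} is a candidate key since {Address}⁺ = {Address, AgentID, Bedrooms, City, OfficeID, Price} covers every attribute.
{AgentID, City} is a candidate key since {AgentID, City}⁺ = {Address, AgentID, Bedrooms, City, OfficeID, Price} covers every attribute.
These are minimal and exhaustive — every other superkey contains one of them.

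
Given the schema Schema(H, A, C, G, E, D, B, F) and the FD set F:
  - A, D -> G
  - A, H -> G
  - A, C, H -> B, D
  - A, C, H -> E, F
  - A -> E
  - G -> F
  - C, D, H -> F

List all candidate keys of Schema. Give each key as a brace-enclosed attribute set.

{A, C, H}

{A, C, H} never appear on the right of any FD, so every key must include all of them.
Closure of {A, C, H} is {A, B, C, D, E, F, G, H}, the whole schema; {A, C, H} is a candidate key.
No other minimal set has full closure, so this is the only candidate key.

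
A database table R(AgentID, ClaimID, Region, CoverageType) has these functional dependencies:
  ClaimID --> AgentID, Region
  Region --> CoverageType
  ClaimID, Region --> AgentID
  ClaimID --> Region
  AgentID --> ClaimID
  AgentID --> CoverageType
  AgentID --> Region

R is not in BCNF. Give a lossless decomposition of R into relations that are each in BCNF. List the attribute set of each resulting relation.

{AgentID, ClaimID, Region}; {CoverageType, Region}

Candidate keys of the original relation: {AgentID}, {ClaimID}.
Within {AgentID, ClaimID, CoverageType, Region}: {Region}⁺ ∩ {AgentID, ClaimID, CoverageType, Region} = {CoverageType, Region}, not the whole set, so Region --> CoverageType violates BCNF; decompose into {CoverageType, Region} and {AgentID, ClaimID, Region}.
{CoverageType, Region} is in BCNF.
{AgentID, ClaimID, Region} is in BCNF.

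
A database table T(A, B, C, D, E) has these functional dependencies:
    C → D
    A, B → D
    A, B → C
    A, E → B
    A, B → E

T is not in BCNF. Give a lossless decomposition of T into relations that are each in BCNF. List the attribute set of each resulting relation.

Candidate keys of the original relation: {A, B}, {A, E}.
In {A, B, C, D, E}, {C} is not a superkey ({C}⁺ restricted to this set is {C, D}), so split on C → D into {C, D} and {A, B, C, E}.
{C, D} has no BCNF violation.
{A, B, C, E} has no BCNF violation.

{A, B, C, E}; {C, D}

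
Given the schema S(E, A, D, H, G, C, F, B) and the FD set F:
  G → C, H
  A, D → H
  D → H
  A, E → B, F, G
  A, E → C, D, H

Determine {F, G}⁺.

Start with {F, G}.
G → C, H applies; add {C, H} → now {C, F, G, H}.
No further FD applies.

{C, F, G, H}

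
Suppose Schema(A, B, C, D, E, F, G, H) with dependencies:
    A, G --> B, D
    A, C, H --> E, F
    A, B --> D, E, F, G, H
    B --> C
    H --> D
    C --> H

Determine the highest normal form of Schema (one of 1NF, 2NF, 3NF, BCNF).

Candidate keys: {A, B}, {A, G}. Prime attributes: {A, B, G}.
A, C, H --> E, F: {A, C, H}⁺ = {A, C, D, E, F, H}, which is not all of the attributes, so the left side is not a superkey — BCNF is violated.
Because {E, F} are non-prime and the left side of A, C, H --> E, F is not a superkey, the relation is not in 3NF.
Since {B} ⊂ {A, B} and {B}⁺ ⊇ {C, D, H} with {C, D, H} non-prime, there is a partial dependency; 2NF fails.

1NF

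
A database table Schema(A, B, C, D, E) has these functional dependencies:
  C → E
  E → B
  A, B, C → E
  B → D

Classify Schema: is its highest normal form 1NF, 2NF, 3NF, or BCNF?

1NF

Candidate key: {A, C}. Prime attributes: {A, C}.
C → E breaks BCNF: {C}⁺ = {B, C, D, E}, so {C} is not a superkey.
Because {E} is non-prime and the left side of C → E is not a superkey, the relation is not in 3NF.
The proper key subset {C} of {A, C} determines non-prime {B, D, E}, so the relation is not even in 2NF.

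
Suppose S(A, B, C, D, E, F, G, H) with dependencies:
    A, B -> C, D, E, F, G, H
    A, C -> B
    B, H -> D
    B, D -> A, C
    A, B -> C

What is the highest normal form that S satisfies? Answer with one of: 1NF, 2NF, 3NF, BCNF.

Candidate keys: {A, B}, {A, C}, {B, D}, {B, H}. Prime attributes: {A, B, C, D, H}.
The left-hand side of every FD is a superkey, so BCNF is satisfied.

BCNF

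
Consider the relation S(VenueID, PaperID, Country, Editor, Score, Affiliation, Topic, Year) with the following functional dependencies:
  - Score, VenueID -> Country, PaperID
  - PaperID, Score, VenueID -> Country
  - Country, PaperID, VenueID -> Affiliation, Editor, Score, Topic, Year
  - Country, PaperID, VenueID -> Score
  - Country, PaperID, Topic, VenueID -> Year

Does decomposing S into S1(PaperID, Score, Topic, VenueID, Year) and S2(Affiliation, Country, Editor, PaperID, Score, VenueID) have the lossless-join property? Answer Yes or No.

The shared attributes are {PaperID, Score, VenueID} and {PaperID, Score, VenueID}⁺ = {Affiliation, Country, Editor, PaperID, Score, Topic, VenueID, Year}.
Since S1 ⊆ {Affiliation, Country, Editor, PaperID, Score, Topic, VenueID, Year}, the intersection is a superkey of S1; the decomposition is lossless.

Yes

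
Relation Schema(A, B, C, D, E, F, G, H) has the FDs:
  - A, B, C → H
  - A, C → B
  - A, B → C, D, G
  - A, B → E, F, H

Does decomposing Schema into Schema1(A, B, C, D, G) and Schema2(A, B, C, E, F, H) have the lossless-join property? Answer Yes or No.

Yes

Common attributes: {A, B, C}; their closure is {A, B, C, D, E, F, G, H}.
Since Schema1 ⊆ {A, B, C, D, E, F, G, H}, the intersection is a superkey of Schema1; the decomposition is lossless.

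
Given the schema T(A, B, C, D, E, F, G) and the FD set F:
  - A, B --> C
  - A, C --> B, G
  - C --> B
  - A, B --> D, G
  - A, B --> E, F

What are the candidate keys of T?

{A, B}, {A, C}

Attributes never on any right-hand side: {A} — every candidate key must contain it.
{A, B} is a candidate key since {A, B}⁺ = {A, B, C, D, E, F, G} covers every attribute.
{A, C} is a candidate key since {A, C}⁺ = {A, B, C, D, E, F, G} covers every attribute.
Any other superkey properly contains one of these, so there are no further candidate keys.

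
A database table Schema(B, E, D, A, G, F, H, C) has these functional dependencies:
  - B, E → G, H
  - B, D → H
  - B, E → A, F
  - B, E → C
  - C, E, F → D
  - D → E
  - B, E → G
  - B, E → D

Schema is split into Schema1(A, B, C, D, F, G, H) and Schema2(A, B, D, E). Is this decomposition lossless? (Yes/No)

Common attributes: {A, B, D}; their closure is {A, B, C, D, E, F, G, H}.
Schema1 is contained in that closure, so Schema1 ∩ Schema2 → Schema1 holds and the join is lossless.

Yes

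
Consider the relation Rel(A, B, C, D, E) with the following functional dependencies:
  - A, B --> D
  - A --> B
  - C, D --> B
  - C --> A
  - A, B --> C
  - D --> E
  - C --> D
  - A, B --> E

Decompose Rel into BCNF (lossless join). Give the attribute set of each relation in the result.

{A, B, C, D}; {D, E}

Candidate keys of the original relation: {A}, {C}.
{A, B, C, D, E}: {D} determines {D, E} here but is not a superkey — split on D --> E, giving {D, E} and {A, B, C, D}.
{D, E}: every determinant is a superkey — BCNF.
{A, B, C, D}: every determinant is a superkey — BCNF.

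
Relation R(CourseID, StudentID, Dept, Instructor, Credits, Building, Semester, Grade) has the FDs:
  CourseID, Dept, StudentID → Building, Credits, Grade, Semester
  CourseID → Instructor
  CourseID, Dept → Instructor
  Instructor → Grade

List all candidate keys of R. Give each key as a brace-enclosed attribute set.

{CourseID, Dept, StudentID}

Attributes never on any right-hand side: {CourseID, Dept, StudentID} — every candidate key must contain all of them.
{CourseID, Dept, StudentID} is a candidate key since {CourseID, Dept, StudentID}⁺ = {Building, CourseID, Credits, Dept, Grade, Instructor, Semester, StudentID} covers every attribute.
Every other attribute set either contains this one or has a smaller closure.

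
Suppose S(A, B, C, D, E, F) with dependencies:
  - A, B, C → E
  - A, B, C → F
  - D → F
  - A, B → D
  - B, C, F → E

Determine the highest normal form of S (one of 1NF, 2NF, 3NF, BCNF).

Candidate key: {A, B, C}. Prime attributes: {A, B, C}.
D → F breaks BCNF: {D}⁺ = {D, F}, so {D} is not a superkey.
Because {F} is non-prime and the left side of D → F is not a superkey, the relation is not in 3NF.
The proper key subset {A, B} of {A, B, C} determines non-prime {D, F}, so the relation is not even in 2NF.

1NF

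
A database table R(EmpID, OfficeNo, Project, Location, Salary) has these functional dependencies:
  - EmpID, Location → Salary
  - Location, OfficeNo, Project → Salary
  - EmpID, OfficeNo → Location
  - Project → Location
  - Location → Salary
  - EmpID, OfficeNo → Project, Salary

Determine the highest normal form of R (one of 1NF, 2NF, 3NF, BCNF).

Candidate key: {EmpID, OfficeNo}. Prime attributes: {EmpID, OfficeNo}.
EmpID, Location → Salary breaks BCNF: {EmpID, Location}⁺ = {EmpID, Location, Salary}, so {EmpID, Location} is not a superkey.
EmpID, Location → Salary determines the non-prime attribute {Salary} from a non-superkey — 3NF is violated.
Checking every proper subset of each key, none determines a non-prime attribute — 2NF is satisfied.

2NF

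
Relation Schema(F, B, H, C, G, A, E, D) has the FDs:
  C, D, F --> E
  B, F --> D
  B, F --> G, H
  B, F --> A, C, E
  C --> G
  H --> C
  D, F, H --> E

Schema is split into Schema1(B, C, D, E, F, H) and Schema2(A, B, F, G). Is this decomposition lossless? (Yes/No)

Yes

The shared attributes are {B, F} and {B, F}⁺ = {A, B, C, D, E, F, G, H}.
Since Schema1 ⊆ {A, B, C, D, E, F, G, H}, the intersection is a superkey of Schema1; the decomposition is lossless.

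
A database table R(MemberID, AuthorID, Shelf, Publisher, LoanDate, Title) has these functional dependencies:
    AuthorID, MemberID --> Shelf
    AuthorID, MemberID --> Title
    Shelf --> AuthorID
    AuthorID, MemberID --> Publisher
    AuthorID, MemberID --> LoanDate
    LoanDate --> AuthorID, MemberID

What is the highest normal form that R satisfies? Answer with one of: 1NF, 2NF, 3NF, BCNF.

Candidate keys: {AuthorID, MemberID}, {LoanDate}, {MemberID, Shelf}. Prime attributes: {AuthorID, LoanDate, MemberID, Shelf}.
Shelf --> AuthorID breaks BCNF: {Shelf}⁺ = {AuthorID, Shelf}, so {Shelf} is not a superkey.
Since {AuthorID} ⊆ prime attributes and every other non-superkey FD also has a prime right side, the schema is in 3NF.

3NF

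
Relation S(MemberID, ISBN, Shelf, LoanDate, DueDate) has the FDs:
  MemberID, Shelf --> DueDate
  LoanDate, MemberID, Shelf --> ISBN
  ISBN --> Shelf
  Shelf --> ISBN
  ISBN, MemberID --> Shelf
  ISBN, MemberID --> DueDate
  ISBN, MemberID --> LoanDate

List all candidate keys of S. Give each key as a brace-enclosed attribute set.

Attributes never on any right-hand side: {MemberID} — every candidate key must contain it.
{ISBN, MemberID} is a candidate key since {ISBN, MemberID}⁺ = {DueDate, ISBN, LoanDate, MemberID, Shelf} covers every attribute.
{MemberID, Shelf} is a candidate key since {MemberID, Shelf}⁺ = {DueDate, ISBN, LoanDate, MemberID, Shelf} covers every attribute.
No proper subset of any of these is a key, and no other minimal superkey exists.

{ISBN, MemberID}, {MemberID, Shelf}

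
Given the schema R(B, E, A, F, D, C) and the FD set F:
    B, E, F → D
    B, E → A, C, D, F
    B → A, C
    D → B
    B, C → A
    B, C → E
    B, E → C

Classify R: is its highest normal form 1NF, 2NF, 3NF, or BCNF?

Candidate keys: {B}, {D}. Prime attributes: {B, D}.
Every FD has a superkey on the left, so the relation is in BCNF.

BCNF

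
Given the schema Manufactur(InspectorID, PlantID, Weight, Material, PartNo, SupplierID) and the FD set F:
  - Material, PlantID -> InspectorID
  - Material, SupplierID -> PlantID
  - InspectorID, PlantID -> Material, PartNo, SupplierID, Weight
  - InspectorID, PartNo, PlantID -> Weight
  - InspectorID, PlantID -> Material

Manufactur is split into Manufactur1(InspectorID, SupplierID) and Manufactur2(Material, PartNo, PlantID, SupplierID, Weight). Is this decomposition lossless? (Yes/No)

The shared attributes are {SupplierID} and {SupplierID}⁺ = {SupplierID}.
Manufactur1 ⊄ {SupplierID} and Manufactur2 ⊄ {SupplierID}, so the split is lossy.

No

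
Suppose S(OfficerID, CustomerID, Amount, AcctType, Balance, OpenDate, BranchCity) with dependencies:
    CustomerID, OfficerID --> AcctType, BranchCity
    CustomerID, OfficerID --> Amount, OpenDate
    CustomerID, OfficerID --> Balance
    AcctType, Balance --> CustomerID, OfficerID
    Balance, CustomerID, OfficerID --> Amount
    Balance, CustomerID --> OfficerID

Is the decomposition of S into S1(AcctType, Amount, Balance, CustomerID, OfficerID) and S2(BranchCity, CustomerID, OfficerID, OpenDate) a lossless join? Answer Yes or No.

Yes

S1 ∩ S2 = {CustomerID, OfficerID}; its closure under F is {AcctType, Amount, Balance, BranchCity, CustomerID, OfficerID, OpenDate}.
This includes all of S1, so the common attributes are a superkey of S1 — the join is lossless.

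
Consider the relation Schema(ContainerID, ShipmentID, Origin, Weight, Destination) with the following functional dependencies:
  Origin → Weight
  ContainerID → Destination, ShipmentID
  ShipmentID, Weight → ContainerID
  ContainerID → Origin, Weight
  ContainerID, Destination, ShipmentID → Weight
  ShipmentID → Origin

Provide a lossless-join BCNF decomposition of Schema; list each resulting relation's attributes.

Candidate keys of the original relation: {ContainerID}, {ShipmentID}.
{ContainerID, Destination, Origin, ShipmentID, Weight}: {Origin} determines {Origin, Weight} here but is not a superkey — split on Origin → Weight, giving {Origin, Weight} and {ContainerID, Destination, Origin, ShipmentID}.
{Origin, Weight} has no BCNF violation.
{ContainerID, Destination, Origin, ShipmentID} has no BCNF violation.

{ContainerID, Destination, Origin, ShipmentID}; {Origin, Weight}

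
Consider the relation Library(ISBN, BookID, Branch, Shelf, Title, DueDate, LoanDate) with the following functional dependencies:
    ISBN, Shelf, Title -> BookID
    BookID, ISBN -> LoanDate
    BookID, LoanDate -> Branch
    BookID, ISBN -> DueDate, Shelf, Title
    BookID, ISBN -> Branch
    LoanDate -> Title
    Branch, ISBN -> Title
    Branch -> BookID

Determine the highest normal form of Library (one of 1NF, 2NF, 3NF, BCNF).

3NF

Candidate keys: {BookID, ISBN}, {Branch, ISBN}, {ISBN, LoanDate, Shelf}, {ISBN, Shelf, Title}. Prime attributes: {BookID, Branch, ISBN, LoanDate, Shelf, Title}.
For BookID, LoanDate -> Branch we have {BookID, LoanDate}⁺ = {BookID, Branch, LoanDate, Title}; {BookID, LoanDate} is not a superkey, so BCNF fails.
Since {Branch} ⊆ prime attributes and every other non-superkey FD also has a prime right side, the schema is in 3NF.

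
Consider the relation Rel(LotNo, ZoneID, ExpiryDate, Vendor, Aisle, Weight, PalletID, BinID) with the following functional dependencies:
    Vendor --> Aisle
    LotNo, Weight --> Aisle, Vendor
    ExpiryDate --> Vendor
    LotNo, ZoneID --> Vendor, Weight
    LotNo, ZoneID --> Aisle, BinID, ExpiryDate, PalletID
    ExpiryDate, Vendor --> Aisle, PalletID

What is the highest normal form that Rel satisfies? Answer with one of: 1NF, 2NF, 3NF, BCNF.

Candidate key: {LotNo, ZoneID}. Prime attributes: {LotNo, ZoneID}.
For Vendor --> Aisle we have {Vendor}⁺ = {Aisle, Vendor}; {Vendor} is not a superkey, so BCNF fails.
Vendor --> Aisle has non-prime {Aisle} on the right and a non-superkey on the left, so 3NF fails.
Checking every proper subset of each key, none determines a non-prime attribute — 2NF is satisfied.

2NF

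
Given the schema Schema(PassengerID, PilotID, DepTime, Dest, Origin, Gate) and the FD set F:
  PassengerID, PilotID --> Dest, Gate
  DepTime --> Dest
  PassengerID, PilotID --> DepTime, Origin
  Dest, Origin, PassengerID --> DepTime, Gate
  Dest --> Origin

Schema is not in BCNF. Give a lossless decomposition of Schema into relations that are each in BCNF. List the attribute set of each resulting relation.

Candidate key of the original relation: {PassengerID, PilotID}.
{DepTime, Dest, Gate, Origin, PassengerID, PilotID}: {DepTime} determines {DepTime, Dest, Origin} here but is not a superkey — split on DepTime --> Dest, Origin, giving {DepTime, Dest, Origin} and {DepTime, Gate, PassengerID, PilotID}.
{DepTime, Dest, Origin}: {Dest} determines {Dest, Origin} here but is not a superkey — split on Dest --> Origin, giving {Dest, Origin} and {DepTime, Dest}.
{Dest, Origin} is in BCNF.
{DepTime, Dest} is in BCNF.
{DepTime, Gate, PassengerID, PilotID}: {DepTime, PassengerID} determines {DepTime, Gate, PassengerID} here but is not a superkey — split on DepTime, PassengerID --> Gate, giving {DepTime, Gate, PassengerID} and {DepTime, PassengerID, PilotID}.
{DepTime, Gate, PassengerID} is in BCNF.
{DepTime, PassengerID, PilotID} is in BCNF.

{DepTime, Dest}; {DepTime, Gate, PassengerID}; {DepTime, PassengerID, PilotID}; {Dest, Origin}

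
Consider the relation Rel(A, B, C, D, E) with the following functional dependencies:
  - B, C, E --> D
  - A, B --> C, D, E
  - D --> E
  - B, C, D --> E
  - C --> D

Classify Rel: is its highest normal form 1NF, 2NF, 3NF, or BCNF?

Candidate key: {A, B}. Prime attributes: {A, B}.
B, C, E --> D: {B, C, E}⁺ = {B, C, D, E}, which is not all of the attributes, so the left side is not a superkey — BCNF is violated.
Because {D} is non-prime and the left side of B, C, E --> D is not a superkey, the relation is not in 3NF.
Checking every proper subset of each key, none determines a non-prime attribute — 2NF is satisfied.

2NF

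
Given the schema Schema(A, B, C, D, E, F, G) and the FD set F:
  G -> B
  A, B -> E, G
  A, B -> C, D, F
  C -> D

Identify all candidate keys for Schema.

{A, B}, {A, G}

{A} never appears on the right of any FD, so every key must include it.
{A, B}⁺ = {A, B, C, D, E, F, G}, which is every attribute, so {A, B} is a candidate key.
{A, G}⁺ = {A, B, C, D, E, F, G}, which is every attribute, so {A, G} is a candidate key.
These are minimal and exhaustive — every other superkey contains one of them.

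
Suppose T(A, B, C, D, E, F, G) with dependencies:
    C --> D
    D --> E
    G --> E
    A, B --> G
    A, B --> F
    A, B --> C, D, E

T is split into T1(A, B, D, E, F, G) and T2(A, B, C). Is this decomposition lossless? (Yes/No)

T1 ∩ T2 = {A, B}; its closure under F is {A, B, C, D, E, F, G}.
Since T1 ⊆ {A, B, C, D, E, F, G}, the intersection is a superkey of T1; the decomposition is lossless.

Yes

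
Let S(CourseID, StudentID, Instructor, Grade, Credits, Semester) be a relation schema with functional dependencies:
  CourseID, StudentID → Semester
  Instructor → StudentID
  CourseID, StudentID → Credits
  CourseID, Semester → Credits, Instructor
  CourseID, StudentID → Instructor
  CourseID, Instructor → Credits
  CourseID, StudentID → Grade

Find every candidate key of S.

No FD produces {CourseID}, so it must be in every candidate key.
{CourseID, Instructor}⁺ = {CourseID, Credits, Grade, Instructor, Semester, StudentID}, which is every attribute, so {CourseID, Instructor} is a candidate key.
{CourseID, Semester}⁺ = {CourseID, Credits, Grade, Instructor, Semester, StudentID}, which is every attribute, so {CourseID, Semester} is a candidate key.
{CourseID, StudentID}⁺ = {CourseID, Credits, Grade, Instructor, Semester, StudentID}, which is every attribute, so {CourseID, StudentID} is a candidate key.
These are minimal and exhaustive — every other superkey contains one of them.

{CourseID, Instructor}, {CourseID, Semester}, {CourseID, StudentID}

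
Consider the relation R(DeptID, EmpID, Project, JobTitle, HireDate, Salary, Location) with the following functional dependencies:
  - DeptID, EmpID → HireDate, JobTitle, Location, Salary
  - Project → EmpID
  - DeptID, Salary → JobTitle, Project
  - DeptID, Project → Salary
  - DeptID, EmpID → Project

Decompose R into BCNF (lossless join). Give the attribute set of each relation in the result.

Candidate keys of the original relation: {DeptID, EmpID}, {DeptID, Project}, {DeptID, Salary}.
In {DeptID, EmpID, HireDate, JobTitle, Location, Project, Salary}, {Project} is not a superkey ({Project}⁺ restricted to this set is {EmpID, Project}), so split on Project → EmpID into {EmpID, Project} and {DeptID, HireDate, JobTitle, Location, Project, Salary}.
{EmpID, Project} has no BCNF violation.
{DeptID, HireDate, JobTitle, Location, Project, Salary} has no BCNF violation.

{DeptID, HireDate, JobTitle, Location, Project, Salary}; {EmpID, Project}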